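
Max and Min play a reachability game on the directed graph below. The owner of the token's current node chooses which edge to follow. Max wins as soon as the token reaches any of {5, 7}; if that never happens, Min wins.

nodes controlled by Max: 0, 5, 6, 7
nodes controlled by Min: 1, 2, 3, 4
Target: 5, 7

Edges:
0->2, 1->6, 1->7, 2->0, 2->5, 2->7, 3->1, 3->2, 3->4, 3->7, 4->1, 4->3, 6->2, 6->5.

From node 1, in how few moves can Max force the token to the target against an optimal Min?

A0 = {5, 7}
A1: add {6} — 6 (Max) has 6→5.
A2: add {1} — 1 (Min): all of {6, 7} already in.
A3 = A2; e.g. 0 (Max) has no edge into A2. Fixed point.
1 enters the attractor at level 2, so Max can force the target in 2 moves from there.

2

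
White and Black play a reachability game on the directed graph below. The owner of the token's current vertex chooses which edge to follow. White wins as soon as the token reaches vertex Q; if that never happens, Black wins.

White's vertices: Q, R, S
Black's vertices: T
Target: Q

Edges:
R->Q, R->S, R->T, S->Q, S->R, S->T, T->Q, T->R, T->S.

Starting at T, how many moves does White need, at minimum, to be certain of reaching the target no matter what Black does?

2

A0 = {Q}
A1: add {R, S} — R (White) has R→Q; S (White) has S→Q.
A2: add {T} — T (Black): all of {Q, R, S} already in.
A2 = all vertices. Fixed point.
T enters the attractor at level 2, so White can force the target in 2 moves from there.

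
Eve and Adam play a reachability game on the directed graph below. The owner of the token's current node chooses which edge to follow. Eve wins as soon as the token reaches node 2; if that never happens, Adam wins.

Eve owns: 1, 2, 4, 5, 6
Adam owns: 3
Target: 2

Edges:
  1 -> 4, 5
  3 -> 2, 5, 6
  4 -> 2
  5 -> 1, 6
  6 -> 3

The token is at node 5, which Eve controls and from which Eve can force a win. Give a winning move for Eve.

A0 = {2}
A1: add {4} — 4 (Eve) has 4→2.
A2: add {1} — 1 (Eve) has 1→4.
A3: add {5} — 5 (Eve) has 5→1.
A4 = A3; e.g. 3 (Adam) can still go to 6. Fixed point.
From 5, successor 1 is in the attractor (rank 2); the other successor 6 is not.

1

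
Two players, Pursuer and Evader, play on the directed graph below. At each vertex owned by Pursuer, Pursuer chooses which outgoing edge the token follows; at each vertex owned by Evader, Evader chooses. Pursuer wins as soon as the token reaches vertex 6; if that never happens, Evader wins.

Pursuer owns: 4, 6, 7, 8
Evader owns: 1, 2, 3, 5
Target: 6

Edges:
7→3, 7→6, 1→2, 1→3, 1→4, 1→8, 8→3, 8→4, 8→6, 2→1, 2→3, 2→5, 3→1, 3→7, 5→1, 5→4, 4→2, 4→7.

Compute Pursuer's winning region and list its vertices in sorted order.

4, 6, 7, 8

A0 = {6}
A1: add {7, 8} — 7 (Pursuer) has 7→6; 8 (Pursuer) has 8→6.
A2: add {4} — 4 (Pursuer) has 4→7.
A3 = A2; e.g. 1 (Evader) can still go to 2. Fixed point.
Pursuer's winning region = {4, 6, 7, 8}.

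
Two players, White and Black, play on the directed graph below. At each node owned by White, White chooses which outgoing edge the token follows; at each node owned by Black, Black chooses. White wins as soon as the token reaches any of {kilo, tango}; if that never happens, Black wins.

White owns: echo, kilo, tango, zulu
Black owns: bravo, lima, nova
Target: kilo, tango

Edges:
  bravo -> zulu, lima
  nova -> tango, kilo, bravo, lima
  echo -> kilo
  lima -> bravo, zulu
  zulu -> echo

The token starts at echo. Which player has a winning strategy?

White

A0 = {kilo, tango}
A1: add {echo} — echo (White) has echo→kilo.
echo ∈ A1, so White can force the target.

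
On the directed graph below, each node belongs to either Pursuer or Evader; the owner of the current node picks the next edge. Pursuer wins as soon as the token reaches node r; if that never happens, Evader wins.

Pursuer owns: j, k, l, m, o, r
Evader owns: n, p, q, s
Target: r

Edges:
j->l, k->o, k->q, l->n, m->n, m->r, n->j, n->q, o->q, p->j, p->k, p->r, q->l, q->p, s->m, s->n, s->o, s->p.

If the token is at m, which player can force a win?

A0 = {r}
A1: add {m} — m (Pursuer) has m→r.
A2 = A1; e.g. j (Pursuer) has no edge into A1. Fixed point.
m ∈ A1, so Pursuer can force the target.

Pursuer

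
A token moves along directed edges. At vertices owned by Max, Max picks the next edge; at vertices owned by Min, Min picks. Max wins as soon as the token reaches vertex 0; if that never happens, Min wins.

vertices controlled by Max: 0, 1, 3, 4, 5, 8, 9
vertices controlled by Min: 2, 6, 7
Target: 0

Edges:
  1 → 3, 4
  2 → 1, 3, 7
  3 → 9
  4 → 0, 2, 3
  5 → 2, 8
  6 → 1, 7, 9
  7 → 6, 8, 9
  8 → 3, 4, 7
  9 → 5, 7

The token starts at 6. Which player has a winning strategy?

A0 = {0}
A1: add {4} — 4 (Max) has 4→0.
A2: add {1, 8} — 1 (Max) has 1→4; 8 (Max) has 8→4.
A3: add {5} — 5 (Max) has 5→8.
A4: add {9} — 9 (Max) has 9→5.
A5: add {3} — 3 (Max) has 3→9.
A6 = A5; e.g. 2 (Min) can still go to 7. Fixed point.
6 never enters the attractor, so Min can avoid the target forever.

Min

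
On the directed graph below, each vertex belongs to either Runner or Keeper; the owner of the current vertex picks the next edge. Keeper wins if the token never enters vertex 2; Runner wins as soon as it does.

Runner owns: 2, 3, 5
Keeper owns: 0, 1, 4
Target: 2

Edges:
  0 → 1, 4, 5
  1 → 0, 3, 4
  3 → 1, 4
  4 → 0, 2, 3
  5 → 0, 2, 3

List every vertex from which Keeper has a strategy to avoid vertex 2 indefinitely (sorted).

A0 = {2}
A1: add {5} — 5 (Runner) has 5→2.
A2 = A1; e.g. 0 (Keeper) can still go to 1. Fixed point.
Runner's attractor = {2, 5}; Keeper avoids the target exactly from the complement.

0, 1, 3, 4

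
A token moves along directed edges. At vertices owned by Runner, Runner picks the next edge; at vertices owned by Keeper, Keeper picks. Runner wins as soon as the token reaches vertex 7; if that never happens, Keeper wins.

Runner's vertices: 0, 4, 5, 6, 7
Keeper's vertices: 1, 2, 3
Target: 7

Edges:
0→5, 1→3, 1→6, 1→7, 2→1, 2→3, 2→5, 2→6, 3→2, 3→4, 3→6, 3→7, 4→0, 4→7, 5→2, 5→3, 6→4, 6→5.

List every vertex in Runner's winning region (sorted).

A0 = {7}
A1: add {4} — 4 (Runner) has 4→7.
A2: add {6} — 6 (Runner) has 6→4.
A3 = A2; e.g. 0 (Runner) has no edge into A2. Fixed point.
Runner's winning region = {4, 6, 7}.

4, 6, 7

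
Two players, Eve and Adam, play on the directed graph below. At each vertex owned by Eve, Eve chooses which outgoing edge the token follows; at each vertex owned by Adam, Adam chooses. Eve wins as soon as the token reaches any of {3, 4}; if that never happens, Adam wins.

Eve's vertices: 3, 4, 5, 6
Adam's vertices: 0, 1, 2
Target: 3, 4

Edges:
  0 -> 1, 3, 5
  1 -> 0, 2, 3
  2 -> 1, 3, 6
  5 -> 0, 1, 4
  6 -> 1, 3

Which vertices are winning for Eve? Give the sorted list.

3, 4, 5, 6

A0 = {3, 4}
A1: add {5, 6} — 5 (Eve) has 5→4; 6 (Eve) has 6→3.
A2 = A1; e.g. 0 (Adam) can still go to 1. Fixed point.
Eve's winning region = {3, 4, 5, 6}.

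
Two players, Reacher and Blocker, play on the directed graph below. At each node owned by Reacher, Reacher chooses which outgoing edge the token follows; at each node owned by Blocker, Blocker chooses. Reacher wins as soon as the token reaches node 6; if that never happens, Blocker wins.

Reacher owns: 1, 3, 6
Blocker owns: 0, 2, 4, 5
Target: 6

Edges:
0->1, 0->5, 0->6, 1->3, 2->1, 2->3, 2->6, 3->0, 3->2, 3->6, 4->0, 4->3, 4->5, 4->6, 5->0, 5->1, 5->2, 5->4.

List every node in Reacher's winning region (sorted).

1, 2, 3, 6

A0 = {6}
A1: add {3} — 3 (Reacher) has 3→6.
A2: add {1} — 1 (Reacher) has 1→3.
A3: add {2} — 2 (Blocker): all of {1, 3, 6} already in.
A4 = A3; e.g. 0 (Blocker) can still go to 5. Fixed point.
Reacher's winning region = {1, 2, 3, 6}.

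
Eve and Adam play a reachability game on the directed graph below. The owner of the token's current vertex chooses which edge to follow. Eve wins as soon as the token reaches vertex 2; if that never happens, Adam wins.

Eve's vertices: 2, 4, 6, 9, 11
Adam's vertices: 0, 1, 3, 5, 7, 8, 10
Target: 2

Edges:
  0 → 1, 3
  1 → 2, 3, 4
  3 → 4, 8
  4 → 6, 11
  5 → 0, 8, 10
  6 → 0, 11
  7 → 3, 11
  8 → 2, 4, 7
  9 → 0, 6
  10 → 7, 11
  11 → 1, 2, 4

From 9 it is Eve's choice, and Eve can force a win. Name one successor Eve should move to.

6

A0 = {2}
A1: add {11} — 11 (Eve) has 11→2.
A2: add {4, 6} — 4 (Eve) has 4→11; 6 (Eve) has 6→11.
A3: add {9} — 9 (Eve) has 9→6.
A4 = A3; e.g. 0 (Adam) can still go to 1. Fixed point.
From 9, successor 6 is in the attractor (rank 2); the other successor 0 is not.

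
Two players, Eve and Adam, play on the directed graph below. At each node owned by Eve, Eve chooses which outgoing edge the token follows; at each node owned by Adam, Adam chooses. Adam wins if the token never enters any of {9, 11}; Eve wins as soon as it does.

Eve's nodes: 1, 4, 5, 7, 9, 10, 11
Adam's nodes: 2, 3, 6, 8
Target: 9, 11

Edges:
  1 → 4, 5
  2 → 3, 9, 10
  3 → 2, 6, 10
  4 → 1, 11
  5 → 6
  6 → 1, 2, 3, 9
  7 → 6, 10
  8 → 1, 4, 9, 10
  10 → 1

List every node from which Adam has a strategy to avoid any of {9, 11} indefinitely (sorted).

A0 = {9, 11}
A1: add {4} — 4 (Eve) has 4→11.
A2: add {1} — 1 (Eve) has 1→4.
A3: add {10} — 10 (Eve) has 10→1.
A4: add {7, 8} — 7 (Eve) has 7→10; 8 (Adam): all of {1, 4, 9, 10} already in.
A5 = A4; e.g. 2 (Adam) can still go to 3. Fixed point.
Eve's attractor = {1, 4, 7, 8, 9, 10, 11}; Adam avoids the target exactly from the complement.

2, 3, 5, 6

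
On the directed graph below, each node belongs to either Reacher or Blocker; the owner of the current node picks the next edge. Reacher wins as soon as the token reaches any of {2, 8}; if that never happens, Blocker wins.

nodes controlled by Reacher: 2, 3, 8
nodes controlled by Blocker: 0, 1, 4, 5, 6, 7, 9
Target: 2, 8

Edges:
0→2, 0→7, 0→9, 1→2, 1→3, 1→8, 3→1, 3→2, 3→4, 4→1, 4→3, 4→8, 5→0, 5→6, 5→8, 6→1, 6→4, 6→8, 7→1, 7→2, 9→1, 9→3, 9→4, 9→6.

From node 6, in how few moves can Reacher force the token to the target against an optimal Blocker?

A0 = {2, 8}
A1: add {3} — 3 (Reacher) has 3→2.
A2: add {1} — 1 (Blocker): all of {2, 3, 8} already in.
A3: add {4, 7} — 4 (Blocker): all of {1, 3, 8} already in; 7 (Blocker): all of {1, 2} already in.
A4: add {6} — 6 (Blocker): all of {1, 4, 8} already in.
6 enters the attractor at level 4, so Reacher can force the target in 4 moves from there.

4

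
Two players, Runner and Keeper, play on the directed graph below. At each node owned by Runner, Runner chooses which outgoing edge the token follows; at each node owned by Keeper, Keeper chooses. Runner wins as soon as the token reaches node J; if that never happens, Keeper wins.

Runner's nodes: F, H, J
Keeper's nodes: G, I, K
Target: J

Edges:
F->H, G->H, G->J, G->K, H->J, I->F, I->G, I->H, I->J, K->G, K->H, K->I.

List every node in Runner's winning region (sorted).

A0 = {J}
A1: add {H} — H (Runner) has H→J.
A2: add {F} — F (Runner) has F→H.
A3 = A2; e.g. G (Keeper) can still go to K. Fixed point.
Runner's winning region = {F, H, J}.

F, H, J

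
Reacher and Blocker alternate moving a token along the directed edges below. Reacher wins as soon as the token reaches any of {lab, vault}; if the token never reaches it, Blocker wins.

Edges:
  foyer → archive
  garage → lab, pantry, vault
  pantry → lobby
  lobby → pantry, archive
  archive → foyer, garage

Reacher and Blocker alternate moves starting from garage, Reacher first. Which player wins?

Reacher

Track states (vertex, player-to-move).
A0 = {(lab,Reacher), (lab,Blocker), (vault,Reacher), (vault,Blocker)}
A1: add {(garage,Reacher)}.
(garage,Reacher) ∈ A1 ⇒ Reacher forces the target.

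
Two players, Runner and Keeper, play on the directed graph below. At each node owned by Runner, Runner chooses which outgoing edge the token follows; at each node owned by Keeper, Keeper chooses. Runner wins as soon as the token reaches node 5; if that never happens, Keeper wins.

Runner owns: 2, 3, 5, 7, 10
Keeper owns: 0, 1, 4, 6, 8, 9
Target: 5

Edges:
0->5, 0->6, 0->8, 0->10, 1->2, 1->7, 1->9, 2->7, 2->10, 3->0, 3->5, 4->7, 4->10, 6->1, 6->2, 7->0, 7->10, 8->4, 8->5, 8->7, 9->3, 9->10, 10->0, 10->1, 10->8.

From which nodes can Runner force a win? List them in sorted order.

A0 = {5}
A1: add {3} — 3 (Runner) has 3→5.
A2 = A1; e.g. 0 (Keeper) can still go to 6. Fixed point.
Runner's winning region = {3, 5}.

3, 5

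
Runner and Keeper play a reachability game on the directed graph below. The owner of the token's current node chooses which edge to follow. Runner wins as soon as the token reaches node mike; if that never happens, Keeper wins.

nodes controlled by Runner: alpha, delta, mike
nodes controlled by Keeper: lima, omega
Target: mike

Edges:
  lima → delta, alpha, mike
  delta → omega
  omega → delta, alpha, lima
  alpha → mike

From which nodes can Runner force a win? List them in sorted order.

alpha, mike

A0 = {mike}
A1: add {alpha} — alpha (Runner) has alpha→mike.
A2 = A1; e.g. delta (Runner) has no edge into A1. Fixed point.
Runner's winning region = {alpha, mike}.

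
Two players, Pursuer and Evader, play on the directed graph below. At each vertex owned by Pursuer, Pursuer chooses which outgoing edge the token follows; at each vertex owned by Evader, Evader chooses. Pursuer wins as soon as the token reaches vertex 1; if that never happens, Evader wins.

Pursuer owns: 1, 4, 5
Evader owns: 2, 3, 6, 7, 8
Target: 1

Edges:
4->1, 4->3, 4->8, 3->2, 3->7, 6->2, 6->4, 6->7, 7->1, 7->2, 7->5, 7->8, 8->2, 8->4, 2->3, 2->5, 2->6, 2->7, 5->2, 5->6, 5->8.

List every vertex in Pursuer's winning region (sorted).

A0 = {1}
A1: add {4} — 4 (Pursuer) has 4→1.
A2 = A1; e.g. 2 (Evader) can still go to 3. Fixed point.
Pursuer's winning region = {1, 4}.

1, 4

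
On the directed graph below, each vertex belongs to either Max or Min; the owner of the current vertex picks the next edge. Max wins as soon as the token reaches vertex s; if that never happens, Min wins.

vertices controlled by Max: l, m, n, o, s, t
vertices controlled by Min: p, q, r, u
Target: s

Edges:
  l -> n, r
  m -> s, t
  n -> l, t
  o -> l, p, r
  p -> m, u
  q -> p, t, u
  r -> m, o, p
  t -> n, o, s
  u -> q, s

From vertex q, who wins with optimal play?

Min

A0 = {s}
A1: add {m, t} — m (Max) has m→s; t (Max) has t→s.
A2: add {n} — n (Max) has n→t.
A3: add {l} — l (Max) has l→n.
A4: add {o} — o (Max) has o→l.
A5 = A4; e.g. p (Min) can still go to u. Fixed point.
q never enters the attractor, so Min can avoid the target forever.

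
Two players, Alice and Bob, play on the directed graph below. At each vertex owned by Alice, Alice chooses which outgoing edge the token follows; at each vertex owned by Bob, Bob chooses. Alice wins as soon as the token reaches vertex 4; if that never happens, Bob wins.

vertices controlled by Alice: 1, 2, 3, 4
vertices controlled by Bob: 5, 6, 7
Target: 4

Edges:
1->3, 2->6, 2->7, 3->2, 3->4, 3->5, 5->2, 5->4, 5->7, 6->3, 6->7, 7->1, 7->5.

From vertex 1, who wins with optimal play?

Alice

A0 = {4}
A1: add {3} — 3 (Alice) has 3→4.
A2: add {1} — 1 (Alice) has 1→3.
A3 = A2; e.g. 2 (Alice) has no edge into A2. Fixed point.
1 ∈ A2, so Alice can force the target.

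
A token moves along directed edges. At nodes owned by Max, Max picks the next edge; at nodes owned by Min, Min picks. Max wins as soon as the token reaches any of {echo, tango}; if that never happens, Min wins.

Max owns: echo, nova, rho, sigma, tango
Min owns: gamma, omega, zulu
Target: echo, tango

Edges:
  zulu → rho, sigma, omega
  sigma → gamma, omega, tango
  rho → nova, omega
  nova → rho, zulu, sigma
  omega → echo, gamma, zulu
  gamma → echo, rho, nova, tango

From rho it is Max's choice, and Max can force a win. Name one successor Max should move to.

nova

A0 = {echo, tango}
A1: add {sigma} — sigma (Max) has sigma→tango.
A2: add {nova} — nova (Max) has nova→sigma.
A3: add {rho} — rho (Max) has rho→nova.
A4: add {gamma} — gamma (Min): all of {echo, rho, nova, tango} already in.
A5 = A4; e.g. zulu (Min) can still go to omega. Fixed point.
From rho, successor nova is in the attractor (rank 2); the other successor omega is not.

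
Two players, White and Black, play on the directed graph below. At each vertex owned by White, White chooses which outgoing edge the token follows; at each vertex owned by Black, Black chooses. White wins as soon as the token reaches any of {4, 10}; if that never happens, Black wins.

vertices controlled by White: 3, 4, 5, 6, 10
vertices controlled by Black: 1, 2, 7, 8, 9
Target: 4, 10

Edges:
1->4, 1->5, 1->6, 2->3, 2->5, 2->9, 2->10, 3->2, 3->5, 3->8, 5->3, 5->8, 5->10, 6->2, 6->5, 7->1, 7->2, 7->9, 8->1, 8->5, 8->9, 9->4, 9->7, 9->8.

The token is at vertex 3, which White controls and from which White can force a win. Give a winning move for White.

5

A0 = {4, 10}
A1: add {5} — 5 (White) has 5→10.
A2: add {3, 6} — 3 (White) has 3→5; 6 (White) has 6→5.
A3: add {1} — 1 (Black): all of {4, 5, 6} already in.
A4 = A3; e.g. 2 (Black) can still go to 9. Fixed point.
From 3, successor 5 is in the attractor (rank 1); the other successors 2, 8 are not.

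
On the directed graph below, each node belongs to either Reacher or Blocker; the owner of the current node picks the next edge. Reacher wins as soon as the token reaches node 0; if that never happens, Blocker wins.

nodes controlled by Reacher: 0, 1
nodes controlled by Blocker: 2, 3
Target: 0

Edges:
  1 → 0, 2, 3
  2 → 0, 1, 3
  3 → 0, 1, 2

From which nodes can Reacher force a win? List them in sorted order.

A0 = {0}
A1: add {1} — 1 (Reacher) has 1→0.
A2 = A1; e.g. 2 (Blocker) can still go to 3. Fixed point.
Reacher's winning region = {0, 1}.

0, 1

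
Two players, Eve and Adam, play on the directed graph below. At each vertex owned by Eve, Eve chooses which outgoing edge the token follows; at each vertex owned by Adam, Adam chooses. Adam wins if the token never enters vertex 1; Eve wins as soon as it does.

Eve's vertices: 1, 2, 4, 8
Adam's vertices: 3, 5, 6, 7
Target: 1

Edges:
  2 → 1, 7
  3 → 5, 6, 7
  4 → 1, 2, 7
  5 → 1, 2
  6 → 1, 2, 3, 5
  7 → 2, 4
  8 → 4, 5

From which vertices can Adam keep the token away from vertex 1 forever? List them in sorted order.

3, 6

A0 = {1}
A1: add {2, 4} — 2 (Eve) has 2→1; 4 (Eve) has 4→1.
A2: add {5, 7, 8} — 5 (Adam): all of {1, 2} already in; 7 (Adam): all of {2, 4} already in; 8 (Eve) has 8→4.
A3 = A2; e.g. 3 (Adam) can still go to 6. Fixed point.
Eve's attractor = {1, 2, 4, 5, 7, 8}; Adam avoids the target exactly from the complement.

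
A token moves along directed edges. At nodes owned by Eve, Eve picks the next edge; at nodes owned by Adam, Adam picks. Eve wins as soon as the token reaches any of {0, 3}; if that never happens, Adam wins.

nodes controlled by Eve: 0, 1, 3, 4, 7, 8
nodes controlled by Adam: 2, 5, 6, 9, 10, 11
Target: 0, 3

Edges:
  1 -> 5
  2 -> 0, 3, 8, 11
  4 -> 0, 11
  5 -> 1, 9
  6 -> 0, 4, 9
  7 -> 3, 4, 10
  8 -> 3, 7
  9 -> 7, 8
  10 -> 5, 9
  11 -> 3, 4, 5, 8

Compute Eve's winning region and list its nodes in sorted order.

A0 = {0, 3}
A1: add {4, 7, 8} — 4 (Eve) has 4→0; 7 (Eve) has 7→3; 8 (Eve) has 8→3.
A2: add {9} — 9 (Adam): all of {7, 8} already in.
A3: add {6} — 6 (Adam): all of {0, 4, 9} already in.
A4 = A3; e.g. 1 (Eve) has no edge into A3. Fixed point.
Eve's winning region = {0, 3, 4, 6, 7, 8, 9}.

0, 3, 4, 6, 7, 8, 9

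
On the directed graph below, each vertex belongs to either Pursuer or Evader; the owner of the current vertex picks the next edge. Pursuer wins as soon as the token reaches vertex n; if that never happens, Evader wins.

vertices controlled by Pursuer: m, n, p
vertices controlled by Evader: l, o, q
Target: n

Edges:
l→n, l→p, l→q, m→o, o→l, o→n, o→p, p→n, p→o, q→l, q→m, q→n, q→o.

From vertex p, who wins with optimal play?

A0 = {n}
A1: add {p} — p (Pursuer) has p→n.
A2 = A1; e.g. l (Evader) can still go to q. Fixed point.
p ∈ A1, so Pursuer can force the target.

Pursuer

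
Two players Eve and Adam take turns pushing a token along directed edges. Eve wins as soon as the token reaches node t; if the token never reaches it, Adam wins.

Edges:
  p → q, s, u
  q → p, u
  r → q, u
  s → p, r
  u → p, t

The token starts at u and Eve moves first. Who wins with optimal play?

Track states (vertex, player-to-move).
A0 = {(t,Eve), (t,Adam)}
A1: add {(u,Eve)}.
(u,Eve) ∈ A1 ⇒ Eve forces the target.

Eve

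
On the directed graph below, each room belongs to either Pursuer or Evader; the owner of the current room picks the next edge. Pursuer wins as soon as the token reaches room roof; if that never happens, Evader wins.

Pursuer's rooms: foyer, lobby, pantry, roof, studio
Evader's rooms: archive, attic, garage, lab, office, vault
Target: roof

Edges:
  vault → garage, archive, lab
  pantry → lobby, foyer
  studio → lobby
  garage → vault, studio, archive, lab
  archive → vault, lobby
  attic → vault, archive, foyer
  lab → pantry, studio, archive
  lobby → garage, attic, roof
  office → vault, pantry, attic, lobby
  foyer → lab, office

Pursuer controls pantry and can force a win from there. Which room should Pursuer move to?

A0 = {roof}
A1: add {lobby} — lobby (Pursuer) has lobby→roof.
A2: add {pantry, studio} — pantry (Pursuer) has pantry→lobby; studio (Pursuer) has studio→lobby.
A3 = A2; e.g. vault (Evader) can still go to garage. Fixed point.
From pantry, successor lobby is in the attractor (rank 1); the other successor foyer is not.

lobby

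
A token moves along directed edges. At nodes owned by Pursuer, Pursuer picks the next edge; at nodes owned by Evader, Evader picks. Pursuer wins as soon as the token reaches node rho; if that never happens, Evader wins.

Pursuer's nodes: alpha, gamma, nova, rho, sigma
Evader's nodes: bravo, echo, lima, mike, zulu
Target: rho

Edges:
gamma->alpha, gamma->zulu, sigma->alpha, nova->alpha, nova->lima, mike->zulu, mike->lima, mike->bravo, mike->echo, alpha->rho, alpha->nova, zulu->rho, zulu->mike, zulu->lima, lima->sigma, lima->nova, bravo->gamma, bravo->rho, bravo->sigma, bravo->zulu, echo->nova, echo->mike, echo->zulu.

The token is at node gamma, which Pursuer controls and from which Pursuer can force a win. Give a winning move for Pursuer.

alpha

A0 = {rho}
A1: add {alpha} — alpha (Pursuer) has alpha→rho.
A2: add {gamma, nova, sigma} — gamma (Pursuer) has gamma→alpha; sigma (Pursuer) has sigma→alpha; nova (Pursuer) has nova→alpha.
A3: add {lima} — lima (Evader): all of {sigma, nova} already in.
A4 = A3; e.g. mike (Evader) can still go to zulu. Fixed point.
From gamma, successor alpha is in the attractor (rank 1); the other successor zulu is not.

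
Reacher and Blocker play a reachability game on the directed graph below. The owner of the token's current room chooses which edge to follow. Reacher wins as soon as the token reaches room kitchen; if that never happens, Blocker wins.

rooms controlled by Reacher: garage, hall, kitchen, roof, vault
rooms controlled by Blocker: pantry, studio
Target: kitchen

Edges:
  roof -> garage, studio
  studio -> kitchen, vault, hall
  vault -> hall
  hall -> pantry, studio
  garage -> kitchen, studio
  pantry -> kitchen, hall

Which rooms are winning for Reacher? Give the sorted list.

A0 = {kitchen}
A1: add {garage} — garage (Reacher) has garage→kitchen.
A2: add {roof} — roof (Reacher) has roof→garage.
A3 = A2; e.g. pantry (Blocker) can still go to hall. Fixed point.
Reacher's winning region = {garage, kitchen, roof}.

garage, kitchen, roof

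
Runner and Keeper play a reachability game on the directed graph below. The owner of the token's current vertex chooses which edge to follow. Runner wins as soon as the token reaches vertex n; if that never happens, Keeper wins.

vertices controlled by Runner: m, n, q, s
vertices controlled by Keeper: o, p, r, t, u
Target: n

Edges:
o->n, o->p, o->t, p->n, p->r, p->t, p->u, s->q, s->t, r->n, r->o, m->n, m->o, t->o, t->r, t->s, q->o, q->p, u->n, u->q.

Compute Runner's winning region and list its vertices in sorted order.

m, n

A0 = {n}
A1: add {m} — m (Runner) has m→n.
A2 = A1; e.g. o (Keeper) can still go to p. Fixed point.
Runner's winning region = {m, n}.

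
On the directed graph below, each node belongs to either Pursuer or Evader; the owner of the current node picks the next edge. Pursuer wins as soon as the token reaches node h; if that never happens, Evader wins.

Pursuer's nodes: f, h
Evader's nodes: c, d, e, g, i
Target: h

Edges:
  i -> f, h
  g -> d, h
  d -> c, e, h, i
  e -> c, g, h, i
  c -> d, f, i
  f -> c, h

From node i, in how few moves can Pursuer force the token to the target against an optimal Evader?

2

A0 = {h}
A1: add {f} — f (Pursuer) has f→h.
A2: add {i} — i (Evader): all of {f, h} already in.
A3 = A2; e.g. c (Evader) can still go to d. Fixed point.
i enters the attractor at level 2, so Pursuer can force the target in 2 moves from there.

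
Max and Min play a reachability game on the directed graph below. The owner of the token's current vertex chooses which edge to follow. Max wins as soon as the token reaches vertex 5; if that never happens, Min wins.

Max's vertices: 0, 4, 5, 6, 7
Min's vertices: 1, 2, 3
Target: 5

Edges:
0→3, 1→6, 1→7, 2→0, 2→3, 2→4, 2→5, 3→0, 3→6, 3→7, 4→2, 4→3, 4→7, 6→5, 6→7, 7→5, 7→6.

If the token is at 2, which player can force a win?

A0 = {5}
A1: add {6, 7} — 6 (Max) has 6→5; 7 (Max) has 7→5.
A2: add {1, 4} — 1 (Min): all of {6, 7} already in; 4 (Max) has 4→7.
A3 = A2; e.g. 0 (Max) has no edge into A2. Fixed point.
2 never enters the attractor, so Min can avoid the target forever.

Min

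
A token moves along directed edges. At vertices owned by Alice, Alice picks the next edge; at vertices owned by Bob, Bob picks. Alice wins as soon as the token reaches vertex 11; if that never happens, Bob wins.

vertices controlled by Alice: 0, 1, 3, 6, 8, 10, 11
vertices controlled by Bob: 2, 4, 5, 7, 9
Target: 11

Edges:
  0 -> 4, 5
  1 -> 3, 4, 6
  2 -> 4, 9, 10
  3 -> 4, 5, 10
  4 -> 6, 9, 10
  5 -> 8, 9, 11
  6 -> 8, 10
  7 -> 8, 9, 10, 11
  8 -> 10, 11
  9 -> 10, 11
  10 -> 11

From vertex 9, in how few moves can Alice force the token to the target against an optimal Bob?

2

A0 = {11}
A1: add {8, 10} — 8 (Alice) has 8→11; 10 (Alice) has 10→11.
A2: add {3, 6, 9} — 3 (Alice) has 3→10; 6 (Alice) has 6→8; 9 (Bob): all of {10, 11} already in.
9 enters the attractor at level 2, so Alice can force the target in 2 moves from there.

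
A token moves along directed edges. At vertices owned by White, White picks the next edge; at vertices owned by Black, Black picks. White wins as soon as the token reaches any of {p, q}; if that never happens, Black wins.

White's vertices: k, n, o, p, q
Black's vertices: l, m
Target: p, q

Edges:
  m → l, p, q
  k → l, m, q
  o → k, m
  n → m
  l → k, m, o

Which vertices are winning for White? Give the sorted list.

A0 = {p, q}
A1: add {k} — k (White) has k→q.
A2: add {o} — o (White) has o→k.
A3 = A2; e.g. l (Black) can still go to m. Fixed point.
White's winning region = {k, o, p, q}.

k, o, p, q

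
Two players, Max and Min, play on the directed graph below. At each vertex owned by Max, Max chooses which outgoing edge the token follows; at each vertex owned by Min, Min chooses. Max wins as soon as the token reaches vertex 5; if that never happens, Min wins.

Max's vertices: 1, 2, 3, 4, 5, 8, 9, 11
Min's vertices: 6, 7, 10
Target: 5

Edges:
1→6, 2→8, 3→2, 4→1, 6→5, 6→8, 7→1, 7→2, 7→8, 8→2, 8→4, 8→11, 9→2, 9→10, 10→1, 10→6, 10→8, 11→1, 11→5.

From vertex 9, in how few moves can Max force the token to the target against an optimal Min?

A0 = {5}
A1: add {11} — 11 (Max) has 11→5.
A2: add {8} — 8 (Max) has 8→11.
A3: add {2, 6} — 2 (Max) has 2→8; 6 (Min): all of {5, 8} already in.
A4: add {1, 3, 9} — 1 (Max) has 1→6; 3 (Max) has 3→2; 9 (Max) has 9→2.
9 enters the attractor at level 4, so Max can force the target in 4 moves from there.

4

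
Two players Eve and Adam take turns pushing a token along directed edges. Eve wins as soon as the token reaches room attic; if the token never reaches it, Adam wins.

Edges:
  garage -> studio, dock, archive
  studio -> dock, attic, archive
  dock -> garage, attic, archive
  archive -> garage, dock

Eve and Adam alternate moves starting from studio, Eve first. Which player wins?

Track states (vertex, player-to-move).
A0 = {(attic,Eve), (attic,Adam)}
A1: add {(studio,Eve), (dock,Eve)}.
(studio,Eve) ∈ A1 ⇒ Eve forces the target.

Eve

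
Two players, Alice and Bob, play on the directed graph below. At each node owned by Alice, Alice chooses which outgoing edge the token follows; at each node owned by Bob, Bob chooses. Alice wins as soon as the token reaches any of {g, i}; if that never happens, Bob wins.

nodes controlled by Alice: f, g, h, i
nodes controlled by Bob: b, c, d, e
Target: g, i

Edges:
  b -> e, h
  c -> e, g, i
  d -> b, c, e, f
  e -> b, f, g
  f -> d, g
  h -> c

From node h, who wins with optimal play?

A0 = {g, i}
A1: add {f} — f (Alice) has f→g.
A2 = A1; e.g. b (Bob) can still go to e. Fixed point.
h never enters the attractor, so Bob can avoid the target forever.

Bob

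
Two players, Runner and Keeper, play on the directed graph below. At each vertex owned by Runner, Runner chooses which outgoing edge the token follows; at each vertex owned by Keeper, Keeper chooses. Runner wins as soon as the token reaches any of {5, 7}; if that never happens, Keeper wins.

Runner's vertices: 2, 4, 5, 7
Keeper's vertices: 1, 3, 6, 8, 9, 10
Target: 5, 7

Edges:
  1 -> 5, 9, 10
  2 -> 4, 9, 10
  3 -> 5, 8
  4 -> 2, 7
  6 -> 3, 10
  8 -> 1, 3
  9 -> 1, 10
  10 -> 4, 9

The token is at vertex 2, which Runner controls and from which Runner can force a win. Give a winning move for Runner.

4

A0 = {5, 7}
A1: add {4} — 4 (Runner) has 4→7.
A2: add {2} — 2 (Runner) has 2→4.
A3 = A2; e.g. 1 (Keeper) can still go to 9. Fixed point.
From 2, successor 4 is in the attractor (rank 1); the other successors 9, 10 are not.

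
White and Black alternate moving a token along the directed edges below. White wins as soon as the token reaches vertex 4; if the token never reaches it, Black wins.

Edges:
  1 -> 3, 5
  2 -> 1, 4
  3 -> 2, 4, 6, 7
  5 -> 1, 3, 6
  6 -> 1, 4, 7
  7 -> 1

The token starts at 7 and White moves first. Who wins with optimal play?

Black

Track states (vertex, player-to-move).
A0 = {(4,White), (4,Black)}
A1: add {(2,White), (3,White), (6,White)}.
A2 = A1; e.g. (1,White) stays out. (7,White) never enters ⇒ Black avoids the target.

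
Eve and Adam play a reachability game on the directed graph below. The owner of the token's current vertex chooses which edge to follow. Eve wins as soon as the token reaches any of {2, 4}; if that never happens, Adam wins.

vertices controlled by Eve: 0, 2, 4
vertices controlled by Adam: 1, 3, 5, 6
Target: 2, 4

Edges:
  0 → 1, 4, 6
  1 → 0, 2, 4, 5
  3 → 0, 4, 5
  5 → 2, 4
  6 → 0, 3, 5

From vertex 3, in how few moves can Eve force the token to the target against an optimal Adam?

2

A0 = {2, 4}
A1: add {0, 5} — 0 (Eve) has 0→4; 5 (Adam): all of {2, 4} already in.
A2: add {1, 3} — 1 (Adam): all of {0, 2, 4, 5} already in; 3 (Adam): all of {0, 4, 5} already in.
3 enters the attractor at level 2, so Eve can force the target in 2 moves from there.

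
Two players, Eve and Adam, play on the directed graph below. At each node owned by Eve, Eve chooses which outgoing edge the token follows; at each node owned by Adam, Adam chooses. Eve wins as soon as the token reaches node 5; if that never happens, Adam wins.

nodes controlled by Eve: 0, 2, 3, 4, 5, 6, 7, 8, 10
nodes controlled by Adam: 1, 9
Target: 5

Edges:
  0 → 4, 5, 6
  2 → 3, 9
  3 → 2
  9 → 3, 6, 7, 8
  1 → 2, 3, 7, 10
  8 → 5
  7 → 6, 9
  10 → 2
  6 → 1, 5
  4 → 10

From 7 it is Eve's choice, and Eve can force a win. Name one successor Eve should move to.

6

A0 = {5}
A1: add {0, 6, 8} — 0 (Eve) has 0→5; 6 (Eve) has 6→5; 8 (Eve) has 8→5.
A2: add {7} — 7 (Eve) has 7→6.
A3 = A2; e.g. 1 (Adam) can still go to 2. Fixed point.
From 7, successor 6 is in the attractor (rank 1); the other successor 9 is not.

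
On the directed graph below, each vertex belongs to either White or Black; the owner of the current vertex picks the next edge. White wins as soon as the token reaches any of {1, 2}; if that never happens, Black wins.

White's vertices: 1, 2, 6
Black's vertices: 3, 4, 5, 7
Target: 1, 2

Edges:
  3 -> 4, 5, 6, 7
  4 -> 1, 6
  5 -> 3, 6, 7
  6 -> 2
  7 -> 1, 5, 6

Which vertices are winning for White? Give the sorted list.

A0 = {1, 2}
A1: add {6} — 6 (White) has 6→2.
A2: add {4} — 4 (Black): all of {1, 6} already in.
A3 = A2; e.g. 3 (Black) can still go to 5. Fixed point.
White's winning region = {1, 2, 4, 6}.

1, 2, 4, 6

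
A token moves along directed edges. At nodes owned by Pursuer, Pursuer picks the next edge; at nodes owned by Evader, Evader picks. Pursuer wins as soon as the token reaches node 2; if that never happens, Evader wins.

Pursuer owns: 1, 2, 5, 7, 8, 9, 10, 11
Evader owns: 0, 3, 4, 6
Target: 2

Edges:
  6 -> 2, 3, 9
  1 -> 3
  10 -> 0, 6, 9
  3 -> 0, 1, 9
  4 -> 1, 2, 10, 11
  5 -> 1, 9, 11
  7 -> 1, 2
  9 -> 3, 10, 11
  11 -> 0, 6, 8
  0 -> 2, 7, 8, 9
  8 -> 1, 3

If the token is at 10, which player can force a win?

Evader

A0 = {2}
A1: add {7} — 7 (Pursuer) has 7→2.
A2 = A1; e.g. 0 (Evader) can still go to 8. Fixed point.
10 never enters the attractor, so Evader can avoid the target forever.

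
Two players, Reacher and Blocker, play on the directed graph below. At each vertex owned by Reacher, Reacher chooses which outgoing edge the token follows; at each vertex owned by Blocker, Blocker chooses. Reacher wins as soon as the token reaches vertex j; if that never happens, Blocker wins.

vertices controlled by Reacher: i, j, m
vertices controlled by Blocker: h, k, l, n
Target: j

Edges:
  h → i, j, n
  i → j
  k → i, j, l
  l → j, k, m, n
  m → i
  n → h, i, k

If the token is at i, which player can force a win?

Reacher

A0 = {j}
A1: add {i} — i (Reacher) has i→j.
i ∈ A1, so Reacher can force the target.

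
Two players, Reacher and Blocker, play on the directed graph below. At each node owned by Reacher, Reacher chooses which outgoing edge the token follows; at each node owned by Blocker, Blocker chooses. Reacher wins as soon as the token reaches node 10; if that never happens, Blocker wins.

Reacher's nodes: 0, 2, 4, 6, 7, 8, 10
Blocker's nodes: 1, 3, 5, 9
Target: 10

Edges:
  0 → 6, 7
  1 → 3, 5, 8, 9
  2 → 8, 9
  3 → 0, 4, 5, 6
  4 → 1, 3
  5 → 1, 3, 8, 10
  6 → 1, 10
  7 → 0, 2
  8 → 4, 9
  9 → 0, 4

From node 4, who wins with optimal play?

Blocker

A0 = {10}
A1: add {6} — 6 (Reacher) has 6→10.
A2: add {0} — 0 (Reacher) has 0→6.
A3: add {7} — 7 (Reacher) has 7→0.
A4 = A3; e.g. 1 (Blocker) can still go to 3. Fixed point.
4 never enters the attractor, so Blocker can avoid the target forever.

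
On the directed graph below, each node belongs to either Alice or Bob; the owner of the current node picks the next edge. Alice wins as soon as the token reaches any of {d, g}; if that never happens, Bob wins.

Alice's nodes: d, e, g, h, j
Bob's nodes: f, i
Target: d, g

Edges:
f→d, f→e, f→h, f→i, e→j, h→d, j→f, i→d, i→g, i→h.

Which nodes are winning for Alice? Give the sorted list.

d, g, h, i

A0 = {d, g}
A1: add {h} — h (Alice) has h→d.
A2: add {i} — i (Bob): all of {d, g, h} already in.
A3 = A2; e.g. e (Alice) has no edge into A2. Fixed point.
Alice's winning region = {d, g, h, i}.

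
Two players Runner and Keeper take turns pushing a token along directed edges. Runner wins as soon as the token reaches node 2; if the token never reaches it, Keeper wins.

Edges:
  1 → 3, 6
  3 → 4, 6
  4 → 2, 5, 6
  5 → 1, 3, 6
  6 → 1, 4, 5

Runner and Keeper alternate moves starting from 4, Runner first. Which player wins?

Track states (vertex, player-to-move).
A0 = {(2,Runner), (2,Keeper)}
A1: add {(4,Runner)}.
(4,Runner) ∈ A1 ⇒ Runner forces the target.

Runner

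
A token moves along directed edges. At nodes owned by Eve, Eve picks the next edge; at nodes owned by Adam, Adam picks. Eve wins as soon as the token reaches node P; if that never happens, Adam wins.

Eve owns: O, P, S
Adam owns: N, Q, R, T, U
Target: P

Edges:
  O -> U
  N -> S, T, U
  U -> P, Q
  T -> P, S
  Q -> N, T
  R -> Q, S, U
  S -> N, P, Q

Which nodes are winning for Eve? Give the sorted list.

A0 = {P}
A1: add {S} — S (Eve) has S→P.
A2: add {T} — T (Adam): all of {P, S} already in.
A3 = A2; e.g. N (Adam) can still go to U. Fixed point.
Eve's winning region = {P, S, T}.

P, S, T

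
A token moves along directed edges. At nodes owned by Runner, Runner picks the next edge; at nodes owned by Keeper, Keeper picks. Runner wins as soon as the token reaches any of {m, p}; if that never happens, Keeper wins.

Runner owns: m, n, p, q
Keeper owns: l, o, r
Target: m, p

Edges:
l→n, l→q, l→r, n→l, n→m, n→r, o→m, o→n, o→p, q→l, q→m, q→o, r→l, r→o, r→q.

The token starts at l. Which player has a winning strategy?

Keeper

A0 = {m, p}
A1: add {n, q} — n (Runner) has n→m; q (Runner) has q→m.
A2: add {o} — o (Keeper): all of {m, n, p} already in.
A3 = A2; e.g. l (Keeper) can still go to r. Fixed point.
l never enters the attractor, so Keeper can avoid the target forever.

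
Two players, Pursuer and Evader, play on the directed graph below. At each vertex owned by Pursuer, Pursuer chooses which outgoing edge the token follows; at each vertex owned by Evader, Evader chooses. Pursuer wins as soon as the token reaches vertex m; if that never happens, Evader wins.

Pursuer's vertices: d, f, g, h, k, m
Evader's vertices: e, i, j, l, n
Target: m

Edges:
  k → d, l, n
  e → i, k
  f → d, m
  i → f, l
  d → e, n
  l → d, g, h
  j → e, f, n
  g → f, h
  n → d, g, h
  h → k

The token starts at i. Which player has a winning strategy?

A0 = {m}
A1: add {f} — f (Pursuer) has f→m.
A2: add {g} — g (Pursuer) has g→f.
A3 = A2; e.g. d (Pursuer) has no edge into A2. Fixed point.
i never enters the attractor, so Evader can avoid the target forever.

Evader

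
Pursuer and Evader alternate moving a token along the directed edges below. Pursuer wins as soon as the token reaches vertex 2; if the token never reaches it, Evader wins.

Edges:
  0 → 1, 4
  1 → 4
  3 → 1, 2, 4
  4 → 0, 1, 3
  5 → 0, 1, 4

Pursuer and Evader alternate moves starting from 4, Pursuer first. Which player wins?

Evader

Track states (vertex, player-to-move).
A0 = {(2,Pursuer), (2,Evader)}
A1: add {(3,Pursuer)}.
A2 = A1; e.g. (0,Pursuer) stays out. (4,Pursuer) never enters ⇒ Evader avoids the target.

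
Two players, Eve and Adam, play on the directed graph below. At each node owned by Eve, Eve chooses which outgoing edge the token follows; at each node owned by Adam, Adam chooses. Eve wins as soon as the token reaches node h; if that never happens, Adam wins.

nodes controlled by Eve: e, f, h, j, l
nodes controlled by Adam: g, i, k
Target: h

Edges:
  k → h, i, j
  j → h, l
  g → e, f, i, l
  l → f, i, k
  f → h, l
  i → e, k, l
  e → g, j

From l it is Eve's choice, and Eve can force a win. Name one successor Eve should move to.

A0 = {h}
A1: add {f, j} — f (Eve) has f→h; j (Eve) has j→h.
A2: add {e, l} — e (Eve) has e→j; l (Eve) has l→f.
A3 = A2; e.g. g (Adam) can still go to i. Fixed point.
From l, successor f is in the attractor (rank 1); the other successors i, k are not.

f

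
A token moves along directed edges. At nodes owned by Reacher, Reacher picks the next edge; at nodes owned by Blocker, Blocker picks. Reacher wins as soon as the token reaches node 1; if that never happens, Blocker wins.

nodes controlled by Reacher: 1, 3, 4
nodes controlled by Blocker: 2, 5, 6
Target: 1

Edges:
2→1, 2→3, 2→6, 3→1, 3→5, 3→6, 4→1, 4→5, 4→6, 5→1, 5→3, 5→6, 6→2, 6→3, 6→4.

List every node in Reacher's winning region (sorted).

A0 = {1}
A1: add {3, 4} — 3 (Reacher) has 3→1; 4 (Reacher) has 4→1.
A2 = A1; e.g. 2 (Blocker) can still go to 6. Fixed point.
Reacher's winning region = {1, 3, 4}.

1, 3, 4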